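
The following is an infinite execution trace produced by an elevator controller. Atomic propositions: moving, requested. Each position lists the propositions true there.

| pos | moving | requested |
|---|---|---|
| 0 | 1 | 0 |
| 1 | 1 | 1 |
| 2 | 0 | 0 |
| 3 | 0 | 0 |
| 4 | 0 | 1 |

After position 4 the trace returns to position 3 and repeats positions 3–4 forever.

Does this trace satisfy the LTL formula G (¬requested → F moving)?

No

¬requested → F moving must hold at every position from 0 onward. It fails at position 2, so G (¬requested → F moving) is false.
Positions where ¬requested holds: 0, 2, 3.
Check F moving at each: 0→ok, 2→fails, 3→fails.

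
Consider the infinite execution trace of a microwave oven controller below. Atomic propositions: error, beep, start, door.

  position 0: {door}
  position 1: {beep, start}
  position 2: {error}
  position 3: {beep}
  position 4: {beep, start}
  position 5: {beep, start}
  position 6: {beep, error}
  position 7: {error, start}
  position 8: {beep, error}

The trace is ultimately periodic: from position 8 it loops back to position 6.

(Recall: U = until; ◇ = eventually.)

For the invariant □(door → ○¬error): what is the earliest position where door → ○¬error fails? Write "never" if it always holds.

door → ○¬error holds at every position 0..8, and those are all the positions the trace ever visits, so the invariant □(door → ○¬error) is never violated.

never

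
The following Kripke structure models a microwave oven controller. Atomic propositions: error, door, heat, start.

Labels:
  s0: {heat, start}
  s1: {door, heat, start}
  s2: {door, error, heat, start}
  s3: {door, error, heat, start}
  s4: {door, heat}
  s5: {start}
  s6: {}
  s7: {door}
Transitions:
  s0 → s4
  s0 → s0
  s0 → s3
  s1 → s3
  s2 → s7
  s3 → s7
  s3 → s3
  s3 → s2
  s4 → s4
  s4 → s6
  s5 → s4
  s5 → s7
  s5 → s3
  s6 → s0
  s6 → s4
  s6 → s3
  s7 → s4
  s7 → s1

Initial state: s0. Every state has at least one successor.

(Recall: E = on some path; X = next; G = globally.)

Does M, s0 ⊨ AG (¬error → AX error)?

No

States satisfying ¬error → AX error: {s1, s2, s3}.
States satisfying AG (¬error → AX error): ∅.
s0 is reachable from s0 and violates ¬error → AX error, so AG fails at s0.
s0 ∉ Sat(AG (¬error → AX error)).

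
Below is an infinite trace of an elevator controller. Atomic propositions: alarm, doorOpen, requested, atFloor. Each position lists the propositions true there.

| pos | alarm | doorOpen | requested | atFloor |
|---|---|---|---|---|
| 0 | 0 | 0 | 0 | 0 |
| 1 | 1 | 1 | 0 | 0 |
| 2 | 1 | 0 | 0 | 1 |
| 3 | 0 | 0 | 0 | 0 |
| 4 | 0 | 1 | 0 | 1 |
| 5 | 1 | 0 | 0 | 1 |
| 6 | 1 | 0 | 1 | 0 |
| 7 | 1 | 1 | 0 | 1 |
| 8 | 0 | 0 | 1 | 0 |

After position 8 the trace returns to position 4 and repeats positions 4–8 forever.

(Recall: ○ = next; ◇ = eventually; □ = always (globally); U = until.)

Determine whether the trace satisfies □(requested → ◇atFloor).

Yes

requested → ◇atFloor holds at every position 0..8, and those are all positions ever visited, so □(requested → ◇atFloor) holds.
Positions where requested holds: 6, 8.
Check ◇atFloor at each: 6→ok, 8→ok.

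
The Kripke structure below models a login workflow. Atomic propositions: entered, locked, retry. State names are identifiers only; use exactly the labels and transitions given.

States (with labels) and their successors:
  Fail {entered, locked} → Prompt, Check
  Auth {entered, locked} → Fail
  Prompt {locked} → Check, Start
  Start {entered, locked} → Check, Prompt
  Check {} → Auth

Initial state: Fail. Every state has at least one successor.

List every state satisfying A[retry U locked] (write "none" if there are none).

{Fail, Auth, Prompt, Start}

States satisfying retry: ∅.
States satisfying locked: {Fail, Auth, Prompt, Start}.
States satisfying A[retry U locked]: {Fail, Auth, Prompt, Start}.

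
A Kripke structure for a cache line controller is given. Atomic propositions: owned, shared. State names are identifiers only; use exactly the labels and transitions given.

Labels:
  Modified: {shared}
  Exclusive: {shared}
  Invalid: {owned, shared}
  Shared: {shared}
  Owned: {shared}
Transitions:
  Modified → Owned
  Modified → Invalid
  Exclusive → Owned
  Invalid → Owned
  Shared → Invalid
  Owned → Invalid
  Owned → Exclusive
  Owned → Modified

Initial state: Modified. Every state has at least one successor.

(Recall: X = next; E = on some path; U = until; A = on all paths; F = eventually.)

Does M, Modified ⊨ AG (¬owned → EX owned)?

States satisfying ¬owned → EX owned: {Modified, Invalid, Shared, Owned}.
States satisfying AG (¬owned → EX owned): ∅.
Exclusive is reachable from Modified and violates ¬owned → EX owned, so AG fails at Modified.
Modified ∉ Sat(AG (¬owned → EX owned)).

No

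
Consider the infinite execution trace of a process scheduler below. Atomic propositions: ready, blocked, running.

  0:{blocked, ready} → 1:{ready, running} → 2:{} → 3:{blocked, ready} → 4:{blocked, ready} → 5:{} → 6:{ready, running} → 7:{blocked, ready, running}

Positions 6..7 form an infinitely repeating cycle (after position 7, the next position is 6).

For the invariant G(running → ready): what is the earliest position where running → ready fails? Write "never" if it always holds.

never

running → ready holds at every position 0..7, and those are all the positions the trace ever visits, so the invariant G(running → ready) is never violated.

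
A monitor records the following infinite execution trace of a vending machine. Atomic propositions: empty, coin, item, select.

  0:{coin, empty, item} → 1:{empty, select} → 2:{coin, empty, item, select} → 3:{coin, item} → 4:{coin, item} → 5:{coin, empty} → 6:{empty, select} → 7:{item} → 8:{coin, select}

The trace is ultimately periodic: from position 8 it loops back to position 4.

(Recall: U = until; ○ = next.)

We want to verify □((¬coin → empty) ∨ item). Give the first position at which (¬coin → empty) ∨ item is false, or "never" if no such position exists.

never

(¬coin → empty) ∨ item holds at every position 0..8, and those are all the positions the trace ever visits, so the invariant □((¬coin → empty) ∨ item) is never violated.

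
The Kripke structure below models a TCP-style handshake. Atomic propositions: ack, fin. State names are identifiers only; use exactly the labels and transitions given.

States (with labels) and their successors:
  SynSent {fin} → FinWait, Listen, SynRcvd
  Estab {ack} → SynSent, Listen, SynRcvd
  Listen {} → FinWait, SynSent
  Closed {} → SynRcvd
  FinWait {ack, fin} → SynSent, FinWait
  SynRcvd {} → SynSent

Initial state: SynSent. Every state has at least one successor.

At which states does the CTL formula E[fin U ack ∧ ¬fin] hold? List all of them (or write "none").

{Estab}

States satisfying fin: {SynSent, FinWait}.
States satisfying ack ∧ ¬fin: {Estab}.
States satisfying E[fin U ack ∧ ¬fin]: {Estab}.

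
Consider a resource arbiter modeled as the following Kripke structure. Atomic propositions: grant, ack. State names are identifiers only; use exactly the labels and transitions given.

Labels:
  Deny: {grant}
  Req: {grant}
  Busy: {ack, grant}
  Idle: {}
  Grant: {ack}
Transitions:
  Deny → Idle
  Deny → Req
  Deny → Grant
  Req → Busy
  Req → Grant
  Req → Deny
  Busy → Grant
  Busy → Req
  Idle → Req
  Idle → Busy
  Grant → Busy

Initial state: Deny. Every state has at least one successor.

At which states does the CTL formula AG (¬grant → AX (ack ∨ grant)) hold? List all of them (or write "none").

States satisfying ¬grant → AX (ack ∨ grant): {Deny, Req, Busy, Idle, Grant}.
States satisfying AG (¬grant → AX (ack ∨ grant)): {Deny, Req, Busy, Idle, Grant}.

{Deny, Req, Busy, Idle, Grant}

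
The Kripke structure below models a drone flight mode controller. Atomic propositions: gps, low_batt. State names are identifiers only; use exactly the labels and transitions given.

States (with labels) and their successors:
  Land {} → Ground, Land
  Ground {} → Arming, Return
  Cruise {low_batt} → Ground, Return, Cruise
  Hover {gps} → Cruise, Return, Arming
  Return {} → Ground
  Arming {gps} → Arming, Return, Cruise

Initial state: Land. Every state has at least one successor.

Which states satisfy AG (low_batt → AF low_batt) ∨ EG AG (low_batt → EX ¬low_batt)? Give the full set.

{Land, Ground, Cruise, Hover, Return, Arming}

States satisfying low_batt → AF low_batt: {Land, Ground, Cruise, Hover, Return, Arming}.
States satisfying AG (low_batt → AF low_batt): {Land, Ground, Cruise, Hover, Return, Arming}.
States satisfying AG (low_batt → EX ¬low_batt): {Land, Ground, Cruise, Hover, Return, Arming}.
States satisfying EG AG (low_batt → EX ¬low_batt): {Land, Ground, Cruise, Hover, Return, Arming}.
States satisfying AG (low_batt → AF low_batt) ∨ EG AG (low_batt → EX ¬low_batt): {Land, Ground, Cruise, Hover, Return, Arming}.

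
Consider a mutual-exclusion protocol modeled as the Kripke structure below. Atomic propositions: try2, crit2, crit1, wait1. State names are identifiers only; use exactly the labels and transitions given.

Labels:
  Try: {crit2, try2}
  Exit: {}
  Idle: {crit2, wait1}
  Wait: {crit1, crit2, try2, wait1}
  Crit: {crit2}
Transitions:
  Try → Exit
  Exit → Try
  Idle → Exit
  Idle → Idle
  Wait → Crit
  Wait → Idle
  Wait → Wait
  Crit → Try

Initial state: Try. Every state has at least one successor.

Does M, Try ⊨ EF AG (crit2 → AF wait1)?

States satisfying AG (crit2 → AF wait1): ∅.
States satisfying EF AG (crit2 → AF wait1): ∅.
No suitable path/successor from Try witnesses the formula.
Try ∉ Sat(EF AG (crit2 → AF wait1)).

Violated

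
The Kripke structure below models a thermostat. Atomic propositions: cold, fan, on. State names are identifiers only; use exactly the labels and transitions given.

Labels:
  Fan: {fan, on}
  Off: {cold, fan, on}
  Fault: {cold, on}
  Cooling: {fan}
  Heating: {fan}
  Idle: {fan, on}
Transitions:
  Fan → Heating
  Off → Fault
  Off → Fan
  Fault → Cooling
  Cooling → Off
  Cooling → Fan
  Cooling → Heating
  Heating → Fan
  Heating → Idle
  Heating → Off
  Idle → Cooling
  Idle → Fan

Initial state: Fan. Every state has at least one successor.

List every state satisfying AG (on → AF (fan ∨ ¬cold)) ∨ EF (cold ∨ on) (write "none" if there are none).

States satisfying on → AF (fan ∨ ¬cold): {Fan, Off, Fault, Cooling, Heating, Idle}.
States satisfying AG (on → AF (fan ∨ ¬cold)): {Fan, Off, Fault, Cooling, Heating, Idle}.
States satisfying cold ∨ on: {Fan, Off, Fault, Idle}.
States satisfying EF (cold ∨ on): {Fan, Off, Fault, Cooling, Heating, Idle}.
States satisfying AG (on → AF (fan ∨ ¬cold)) ∨ EF (cold ∨ on): {Fan, Off, Fault, Cooling, Heating, Idle}.

{Fan, Off, Fault, Cooling, Heating, Idle}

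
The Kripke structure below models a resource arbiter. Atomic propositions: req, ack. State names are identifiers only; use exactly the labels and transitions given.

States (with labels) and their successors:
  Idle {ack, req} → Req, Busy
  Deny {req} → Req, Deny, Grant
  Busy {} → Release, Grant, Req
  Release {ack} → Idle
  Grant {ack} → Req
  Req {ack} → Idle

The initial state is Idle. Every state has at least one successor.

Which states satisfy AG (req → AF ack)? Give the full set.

States satisfying req → AF ack: {Idle, Busy, Release, Grant, Req}.
States satisfying AG (req → AF ack): {Idle, Busy, Release, Grant, Req}.

{Idle, Busy, Release, Grant, Req}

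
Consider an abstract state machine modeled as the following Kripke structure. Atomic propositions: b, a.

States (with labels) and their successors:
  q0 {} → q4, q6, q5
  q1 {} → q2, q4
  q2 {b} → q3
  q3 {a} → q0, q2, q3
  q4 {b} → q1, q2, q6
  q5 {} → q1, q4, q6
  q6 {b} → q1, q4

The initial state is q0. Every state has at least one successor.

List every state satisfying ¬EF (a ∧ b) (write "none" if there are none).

States satisfying a ∧ b: ∅.
States satisfying EF (a ∧ b): ∅.
States satisfying ¬EF (a ∧ b): {q0, q1, q2, q3, q4, q5, q6}.

{q0, q1, q2, q3, q4, q5, q6}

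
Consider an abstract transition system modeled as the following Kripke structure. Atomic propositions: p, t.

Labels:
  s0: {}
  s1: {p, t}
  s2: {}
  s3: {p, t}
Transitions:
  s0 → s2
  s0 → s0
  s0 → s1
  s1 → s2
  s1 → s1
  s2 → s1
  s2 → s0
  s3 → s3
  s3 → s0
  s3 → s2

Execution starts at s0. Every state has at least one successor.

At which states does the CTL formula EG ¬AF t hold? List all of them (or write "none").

States satisfying ¬AF t: {s0, s2}.
States satisfying EG ¬AF t: {s0, s2}.

{s0, s2}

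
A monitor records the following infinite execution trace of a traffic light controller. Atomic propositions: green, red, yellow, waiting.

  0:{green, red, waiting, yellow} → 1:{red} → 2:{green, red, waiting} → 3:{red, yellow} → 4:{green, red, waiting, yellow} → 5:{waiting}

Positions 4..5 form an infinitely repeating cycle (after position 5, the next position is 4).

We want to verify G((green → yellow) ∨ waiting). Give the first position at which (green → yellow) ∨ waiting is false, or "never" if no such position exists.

never

(green → yellow) ∨ waiting holds at every position 0..5, and those are all the positions the trace ever visits, so the invariant G((green → yellow) ∨ waiting) is never violated.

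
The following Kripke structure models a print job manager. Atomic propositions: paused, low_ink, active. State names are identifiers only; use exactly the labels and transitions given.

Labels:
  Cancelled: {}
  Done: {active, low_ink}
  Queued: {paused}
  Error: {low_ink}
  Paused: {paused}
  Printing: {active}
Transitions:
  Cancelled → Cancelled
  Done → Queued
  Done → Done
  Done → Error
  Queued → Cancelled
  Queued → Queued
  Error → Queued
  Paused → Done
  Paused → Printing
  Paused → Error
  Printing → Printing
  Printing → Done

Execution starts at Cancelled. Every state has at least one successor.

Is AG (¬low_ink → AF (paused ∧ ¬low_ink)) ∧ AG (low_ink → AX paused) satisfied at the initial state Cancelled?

No

States satisfying ¬low_ink → AF (paused ∧ ¬low_ink): {Done, Queued, Error, Paused}.
States satisfying AG (¬low_ink → AF (paused ∧ ¬low_ink)): ∅.
States satisfying low_ink → AX paused: {Cancelled, Queued, Error, Paused, Printing}.
States satisfying AG (low_ink → AX paused): {Cancelled, Queued, Error}.
States satisfying AG (¬low_ink → AF (paused ∧ ¬low_ink)) ∧ AG (low_ink → AX paused): ∅.
Cancelled ∉ Sat(AG (¬low_ink → AF (paused ∧ ¬low_ink)) ∧ AG (low_ink → AX paused)).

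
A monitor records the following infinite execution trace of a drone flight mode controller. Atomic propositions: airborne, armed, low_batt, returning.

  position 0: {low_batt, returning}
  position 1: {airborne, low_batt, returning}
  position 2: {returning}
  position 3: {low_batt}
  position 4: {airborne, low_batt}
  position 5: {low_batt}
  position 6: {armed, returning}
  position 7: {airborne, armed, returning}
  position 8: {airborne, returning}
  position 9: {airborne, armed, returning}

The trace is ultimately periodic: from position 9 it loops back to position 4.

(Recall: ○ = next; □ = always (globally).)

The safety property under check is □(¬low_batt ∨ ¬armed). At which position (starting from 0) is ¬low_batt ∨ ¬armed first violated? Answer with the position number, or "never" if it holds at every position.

never

¬low_batt ∨ ¬armed holds at every position 0..9, and those are all the positions the trace ever visits, so the invariant □(¬low_batt ∨ ¬armed) is never violated.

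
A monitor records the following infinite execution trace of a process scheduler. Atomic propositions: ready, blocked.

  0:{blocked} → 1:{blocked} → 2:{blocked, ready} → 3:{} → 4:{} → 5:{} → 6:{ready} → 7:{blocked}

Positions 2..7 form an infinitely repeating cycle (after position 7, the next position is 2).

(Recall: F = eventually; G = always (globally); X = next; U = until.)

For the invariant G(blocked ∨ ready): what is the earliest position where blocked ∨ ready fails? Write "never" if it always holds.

Check blocked ∨ ready at each position in order: 0 ✓, 1 ✓, 2 ✓.
At position 3 the labels are {}, so blocked ∨ ready is false there. This is the first violation.

3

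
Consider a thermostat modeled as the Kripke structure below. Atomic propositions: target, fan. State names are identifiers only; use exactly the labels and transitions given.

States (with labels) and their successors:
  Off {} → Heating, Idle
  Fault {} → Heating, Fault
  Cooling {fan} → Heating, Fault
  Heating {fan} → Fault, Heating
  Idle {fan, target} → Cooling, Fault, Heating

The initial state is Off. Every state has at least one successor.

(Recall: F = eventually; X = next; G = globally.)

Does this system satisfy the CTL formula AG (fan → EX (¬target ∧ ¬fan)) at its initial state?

States satisfying fan → EX (¬target ∧ ¬fan): {Off, Fault, Cooling, Heating, Idle}.
States satisfying AG (fan → EX (¬target ∧ ¬fan)): {Off, Fault, Cooling, Heating, Idle}.
Every state reachable from Off satisfies fan → EX (¬target ∧ ¬fan).
Off ∈ Sat(AG (fan → EX (¬target ∧ ¬fan))).

Yes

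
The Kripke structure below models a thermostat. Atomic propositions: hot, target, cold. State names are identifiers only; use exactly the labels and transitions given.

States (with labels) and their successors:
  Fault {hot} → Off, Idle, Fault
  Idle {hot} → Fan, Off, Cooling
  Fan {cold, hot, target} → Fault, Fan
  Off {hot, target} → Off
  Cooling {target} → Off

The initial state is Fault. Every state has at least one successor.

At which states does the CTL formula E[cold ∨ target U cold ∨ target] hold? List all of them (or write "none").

States satisfying cold ∨ target: {Fan, Off, Cooling}.
States satisfying E[cold ∨ target U cold ∨ target]: {Fan, Off, Cooling}.

{Fan, Off, Cooling}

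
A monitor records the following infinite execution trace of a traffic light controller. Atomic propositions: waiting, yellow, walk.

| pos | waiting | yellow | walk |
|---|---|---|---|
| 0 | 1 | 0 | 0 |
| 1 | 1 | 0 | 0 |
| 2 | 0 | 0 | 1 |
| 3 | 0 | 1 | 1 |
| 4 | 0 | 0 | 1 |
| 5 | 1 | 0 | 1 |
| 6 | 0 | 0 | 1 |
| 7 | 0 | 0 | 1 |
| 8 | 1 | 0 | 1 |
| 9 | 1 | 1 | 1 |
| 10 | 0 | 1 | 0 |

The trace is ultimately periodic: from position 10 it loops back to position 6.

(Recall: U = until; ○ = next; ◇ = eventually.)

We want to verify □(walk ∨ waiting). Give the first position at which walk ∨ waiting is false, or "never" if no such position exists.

Check walk ∨ waiting at each position in order: 0 ✓, 1 ✓, 2 ✓, 3 ✓, 4 ✓, 5 ✓, 6 ✓, 7 ✓, 8 ✓, 9 ✓.
At position 10 the labels are {yellow}, so walk ∨ waiting is false there. This is the first violation.

10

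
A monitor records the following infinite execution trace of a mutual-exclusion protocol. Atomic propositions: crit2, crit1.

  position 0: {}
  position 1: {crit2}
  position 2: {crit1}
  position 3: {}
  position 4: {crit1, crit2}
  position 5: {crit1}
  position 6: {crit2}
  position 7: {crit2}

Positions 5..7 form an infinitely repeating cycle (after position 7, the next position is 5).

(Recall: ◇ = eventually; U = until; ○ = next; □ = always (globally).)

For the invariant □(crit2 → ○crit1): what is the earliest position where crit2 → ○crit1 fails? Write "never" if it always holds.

6

Check crit2 → ○crit1 at each position in order: 0 ✓, 1 ✓, 2 ✓, 3 ✓, 4 ✓, 5 ✓.
At position 6 the labels are {crit2} and the next position 7 has {crit2}, so crit2 → ○crit1 is false there. This is the first violation.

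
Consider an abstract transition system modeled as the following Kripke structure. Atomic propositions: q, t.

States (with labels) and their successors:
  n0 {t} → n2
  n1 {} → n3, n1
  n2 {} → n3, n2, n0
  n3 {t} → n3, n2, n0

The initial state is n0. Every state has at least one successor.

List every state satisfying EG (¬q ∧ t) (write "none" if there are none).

{n3}

States satisfying ¬q ∧ t: {n0, n3}.
States satisfying EG (¬q ∧ t): {n3}.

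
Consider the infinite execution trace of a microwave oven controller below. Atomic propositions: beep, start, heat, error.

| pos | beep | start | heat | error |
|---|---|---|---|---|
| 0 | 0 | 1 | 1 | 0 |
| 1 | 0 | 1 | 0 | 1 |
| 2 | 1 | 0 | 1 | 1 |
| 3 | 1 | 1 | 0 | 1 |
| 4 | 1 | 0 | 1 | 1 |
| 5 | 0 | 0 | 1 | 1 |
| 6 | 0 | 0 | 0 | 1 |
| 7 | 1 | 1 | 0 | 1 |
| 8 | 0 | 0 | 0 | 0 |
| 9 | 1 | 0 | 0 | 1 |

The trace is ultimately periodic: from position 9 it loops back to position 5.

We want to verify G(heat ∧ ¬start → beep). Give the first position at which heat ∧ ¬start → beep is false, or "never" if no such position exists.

Check heat ∧ ¬start → beep at each position in order: 0 ✓, 1 ✓, 2 ✓, 3 ✓, 4 ✓.
At position 5 the labels are {error, heat}, so heat ∧ ¬start → beep is false there. This is the first violation.

5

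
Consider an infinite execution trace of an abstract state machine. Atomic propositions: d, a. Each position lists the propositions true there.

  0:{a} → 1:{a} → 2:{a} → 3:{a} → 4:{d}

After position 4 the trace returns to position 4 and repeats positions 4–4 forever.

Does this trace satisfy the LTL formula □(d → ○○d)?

Satisfied

d → ○○d holds at every position 0..4, and those are all positions ever visited, so □(d → ○○d) holds.
Positions where d holds: 4.
Check ○○d at each: 4→ok.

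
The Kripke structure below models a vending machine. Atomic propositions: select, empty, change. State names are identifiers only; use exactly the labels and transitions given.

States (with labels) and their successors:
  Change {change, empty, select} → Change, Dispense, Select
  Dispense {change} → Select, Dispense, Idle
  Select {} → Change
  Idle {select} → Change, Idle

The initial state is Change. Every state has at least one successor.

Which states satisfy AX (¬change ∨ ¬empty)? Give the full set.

{Dispense}

States satisfying ¬change ∨ ¬empty: {Dispense, Select, Idle}.
States satisfying AX (¬change ∨ ¬empty): {Dispense}.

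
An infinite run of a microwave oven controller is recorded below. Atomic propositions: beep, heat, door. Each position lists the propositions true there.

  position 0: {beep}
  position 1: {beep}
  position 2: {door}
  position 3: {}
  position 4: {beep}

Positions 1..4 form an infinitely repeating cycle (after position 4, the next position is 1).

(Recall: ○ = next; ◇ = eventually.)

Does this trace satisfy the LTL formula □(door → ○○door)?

No

door → ○○door must hold at every position from 0 onward. It fails at position 2, so □(door → ○○door) is false.
Positions where door holds: 2.
Check ○○door at each: 2→fails.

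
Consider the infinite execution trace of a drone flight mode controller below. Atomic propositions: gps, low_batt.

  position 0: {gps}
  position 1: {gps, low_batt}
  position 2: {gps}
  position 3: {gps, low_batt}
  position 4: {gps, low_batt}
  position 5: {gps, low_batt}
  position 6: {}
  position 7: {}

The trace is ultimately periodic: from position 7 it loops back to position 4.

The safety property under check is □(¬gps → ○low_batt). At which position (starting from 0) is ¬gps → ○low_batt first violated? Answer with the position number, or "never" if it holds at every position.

Check ¬gps → ○low_batt at each position in order: 0 ✓, 1 ✓, 2 ✓, 3 ✓, 4 ✓, 5 ✓.
At position 6 the labels are {} and the next position 7 has {}, so ¬gps → ○low_batt is false there. This is the first violation.

6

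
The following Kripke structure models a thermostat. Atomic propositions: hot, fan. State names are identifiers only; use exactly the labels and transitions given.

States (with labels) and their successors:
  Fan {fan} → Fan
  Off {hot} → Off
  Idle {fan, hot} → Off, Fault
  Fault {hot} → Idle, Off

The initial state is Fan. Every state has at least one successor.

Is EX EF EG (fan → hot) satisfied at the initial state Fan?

States satisfying EF EG (fan → hot): {Off, Idle, Fault}.
States satisfying EX EF EG (fan → hot): {Off, Idle, Fault}.
No suitable path/successor from Fan witnesses the formula.
Fan ∉ Sat(EX EF EG (fan → hot)).

Violated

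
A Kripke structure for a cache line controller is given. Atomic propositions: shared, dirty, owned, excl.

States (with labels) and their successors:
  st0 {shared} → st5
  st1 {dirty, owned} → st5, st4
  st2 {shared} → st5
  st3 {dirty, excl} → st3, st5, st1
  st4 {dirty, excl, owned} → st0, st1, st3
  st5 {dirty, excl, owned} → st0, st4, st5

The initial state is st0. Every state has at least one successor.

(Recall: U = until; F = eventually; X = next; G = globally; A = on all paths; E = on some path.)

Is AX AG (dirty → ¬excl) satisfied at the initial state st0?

Does not hold

States satisfying AG (dirty → ¬excl): ∅.
States satisfying AX AG (dirty → ¬excl): ∅.
st0 ∉ Sat(AX AG (dirty → ¬excl)).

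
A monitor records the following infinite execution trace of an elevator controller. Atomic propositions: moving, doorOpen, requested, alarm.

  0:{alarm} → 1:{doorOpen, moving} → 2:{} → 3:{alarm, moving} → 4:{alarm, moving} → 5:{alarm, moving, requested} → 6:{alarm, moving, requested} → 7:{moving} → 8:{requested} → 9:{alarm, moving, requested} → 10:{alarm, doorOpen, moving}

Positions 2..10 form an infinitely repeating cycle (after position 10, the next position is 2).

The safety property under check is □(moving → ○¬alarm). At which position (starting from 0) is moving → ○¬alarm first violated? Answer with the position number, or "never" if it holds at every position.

Check moving → ○¬alarm at each position in order: 0 ✓, 1 ✓, 2 ✓.
At position 3 the labels are {alarm, moving} and the next position 4 has {alarm, moving}, so moving → ○¬alarm is false there. This is the first violation.

3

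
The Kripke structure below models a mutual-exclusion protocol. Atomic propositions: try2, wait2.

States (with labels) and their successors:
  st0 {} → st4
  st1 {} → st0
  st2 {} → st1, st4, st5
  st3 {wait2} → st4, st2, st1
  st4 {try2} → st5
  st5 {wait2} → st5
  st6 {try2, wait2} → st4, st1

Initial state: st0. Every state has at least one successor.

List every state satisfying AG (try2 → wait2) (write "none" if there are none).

States satisfying try2 → wait2: {st0, st1, st2, st3, st5, st6}.
States satisfying AG (try2 → wait2): {st5}.

{st5}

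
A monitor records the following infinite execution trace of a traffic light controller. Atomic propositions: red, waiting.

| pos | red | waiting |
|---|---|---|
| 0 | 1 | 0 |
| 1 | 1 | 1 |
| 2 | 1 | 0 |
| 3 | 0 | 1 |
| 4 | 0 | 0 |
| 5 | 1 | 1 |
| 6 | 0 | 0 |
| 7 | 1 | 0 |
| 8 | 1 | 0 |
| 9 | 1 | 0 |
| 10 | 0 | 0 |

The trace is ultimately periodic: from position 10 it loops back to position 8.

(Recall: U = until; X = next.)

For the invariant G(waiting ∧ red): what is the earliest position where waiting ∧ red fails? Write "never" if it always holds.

At position 0 the labels are {red}, so waiting ∧ red is false there. This is the first violation.

0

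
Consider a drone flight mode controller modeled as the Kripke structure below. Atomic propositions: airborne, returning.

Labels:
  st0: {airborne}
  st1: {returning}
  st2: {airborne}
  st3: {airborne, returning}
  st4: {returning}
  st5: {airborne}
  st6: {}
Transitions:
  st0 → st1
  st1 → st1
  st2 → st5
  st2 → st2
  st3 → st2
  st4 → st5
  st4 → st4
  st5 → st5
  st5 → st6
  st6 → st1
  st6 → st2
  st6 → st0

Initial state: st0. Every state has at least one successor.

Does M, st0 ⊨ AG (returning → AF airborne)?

Violated

States satisfying returning → AF airborne: {st0, st2, st3, st5, st6}.
States satisfying AG (returning → AF airborne): ∅.
st1 is reachable from st0 and violates returning → AF airborne, so AG fails at st0.
st0 ∉ Sat(AG (returning → AF airborne)).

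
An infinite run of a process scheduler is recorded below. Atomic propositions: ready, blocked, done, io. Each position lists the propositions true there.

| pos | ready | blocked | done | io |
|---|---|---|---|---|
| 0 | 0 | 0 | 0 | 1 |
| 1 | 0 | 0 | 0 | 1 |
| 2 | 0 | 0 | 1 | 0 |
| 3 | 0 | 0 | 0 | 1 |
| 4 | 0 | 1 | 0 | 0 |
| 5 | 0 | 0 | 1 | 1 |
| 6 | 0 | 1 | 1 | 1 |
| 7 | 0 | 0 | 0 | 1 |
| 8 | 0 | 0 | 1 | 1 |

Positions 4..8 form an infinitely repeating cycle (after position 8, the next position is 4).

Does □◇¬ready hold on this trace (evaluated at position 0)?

Satisfied

◇¬ready holds at every position 0..8, and those are all positions ever visited, so □◇¬ready holds.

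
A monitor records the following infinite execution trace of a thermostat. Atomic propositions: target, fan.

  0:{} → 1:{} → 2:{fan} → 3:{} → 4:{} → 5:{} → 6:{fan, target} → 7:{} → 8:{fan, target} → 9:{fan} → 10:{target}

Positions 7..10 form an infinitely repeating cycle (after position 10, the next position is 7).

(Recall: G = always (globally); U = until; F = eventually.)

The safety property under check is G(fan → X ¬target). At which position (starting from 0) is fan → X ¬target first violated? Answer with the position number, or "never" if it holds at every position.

9

Check fan → X ¬target at each position in order: 0 ✓, 1 ✓, 2 ✓, 3 ✓, 4 ✓, 5 ✓, 6 ✓, 7 ✓, 8 ✓.
At position 9 the labels are {fan} and the next position 10 has {target}, so fan → X ¬target is false there. This is the first violation.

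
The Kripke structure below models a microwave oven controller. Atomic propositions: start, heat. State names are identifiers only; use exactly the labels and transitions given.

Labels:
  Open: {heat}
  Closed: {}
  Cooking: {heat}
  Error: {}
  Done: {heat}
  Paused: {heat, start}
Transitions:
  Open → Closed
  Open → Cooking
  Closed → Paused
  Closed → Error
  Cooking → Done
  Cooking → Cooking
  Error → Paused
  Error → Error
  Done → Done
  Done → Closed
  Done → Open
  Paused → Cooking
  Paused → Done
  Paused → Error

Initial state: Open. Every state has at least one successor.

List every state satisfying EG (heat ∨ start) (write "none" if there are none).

States satisfying heat ∨ start: {Open, Cooking, Done, Paused}.
States satisfying EG (heat ∨ start): {Open, Cooking, Done, Paused}.

{Open, Cooking, Done, Paused}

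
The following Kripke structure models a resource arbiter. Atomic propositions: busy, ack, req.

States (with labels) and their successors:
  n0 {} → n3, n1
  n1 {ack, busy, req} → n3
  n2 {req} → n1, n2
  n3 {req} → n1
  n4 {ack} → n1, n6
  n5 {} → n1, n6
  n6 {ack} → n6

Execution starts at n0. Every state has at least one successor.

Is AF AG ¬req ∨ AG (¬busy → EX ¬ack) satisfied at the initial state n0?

Violated

States satisfying AG ¬req: {n6}.
States satisfying AF AG ¬req: {n6}.
States satisfying ¬busy → EX ¬ack: {n0, n1, n2}.
States satisfying AG (¬busy → EX ¬ack): ∅.
States satisfying AF AG ¬req ∨ AG (¬busy → EX ¬ack): {n6}.
n0 ∉ Sat(AF AG ¬req ∨ AG (¬busy → EX ¬ack)).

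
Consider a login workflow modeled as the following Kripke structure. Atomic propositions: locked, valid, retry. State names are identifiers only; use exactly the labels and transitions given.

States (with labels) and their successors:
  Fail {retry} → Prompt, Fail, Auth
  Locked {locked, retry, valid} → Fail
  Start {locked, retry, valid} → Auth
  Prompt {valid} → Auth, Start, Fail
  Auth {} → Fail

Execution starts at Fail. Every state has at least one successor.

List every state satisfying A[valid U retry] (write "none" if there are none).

States satisfying valid: {Locked, Start, Prompt}.
States satisfying retry: {Fail, Locked, Start}.
States satisfying A[valid U retry]: {Fail, Locked, Start}.

{Fail, Locked, Start}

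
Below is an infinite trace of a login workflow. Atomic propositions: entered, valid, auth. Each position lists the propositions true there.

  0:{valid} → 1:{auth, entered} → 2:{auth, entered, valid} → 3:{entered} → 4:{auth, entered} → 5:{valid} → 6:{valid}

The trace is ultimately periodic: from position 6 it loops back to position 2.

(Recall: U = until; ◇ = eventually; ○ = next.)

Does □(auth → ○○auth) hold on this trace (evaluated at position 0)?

Violated

auth → ○○auth must hold at every position from 0 onward. It fails at position 1, so □(auth → ○○auth) is false.
Positions where auth holds: 1, 2, 4.
Check ○○auth at each: 1→fails, 2→ok, 4→fails.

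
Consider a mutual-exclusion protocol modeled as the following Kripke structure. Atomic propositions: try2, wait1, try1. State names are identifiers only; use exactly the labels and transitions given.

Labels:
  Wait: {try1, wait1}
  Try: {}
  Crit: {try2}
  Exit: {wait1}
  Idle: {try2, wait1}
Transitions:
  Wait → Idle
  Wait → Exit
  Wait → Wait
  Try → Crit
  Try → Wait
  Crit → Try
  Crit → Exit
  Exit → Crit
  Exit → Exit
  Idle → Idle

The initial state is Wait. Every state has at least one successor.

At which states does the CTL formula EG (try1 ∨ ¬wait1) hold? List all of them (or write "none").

States satisfying try1 ∨ ¬wait1: {Wait, Try, Crit}.
States satisfying EG (try1 ∨ ¬wait1): {Wait, Try, Crit}.

{Wait, Try, Crit}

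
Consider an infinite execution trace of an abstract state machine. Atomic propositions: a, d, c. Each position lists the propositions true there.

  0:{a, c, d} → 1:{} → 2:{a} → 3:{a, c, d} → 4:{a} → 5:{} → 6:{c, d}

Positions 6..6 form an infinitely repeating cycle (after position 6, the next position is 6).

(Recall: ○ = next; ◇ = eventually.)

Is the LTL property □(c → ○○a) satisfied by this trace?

Violated

c → ○○a must hold at every position from 0 onward. It fails at position 3, so □(c → ○○a) is false.
Positions where c holds: 0, 3, 6.
Check ○○a at each: 0→ok, 3→fails, 6→fails.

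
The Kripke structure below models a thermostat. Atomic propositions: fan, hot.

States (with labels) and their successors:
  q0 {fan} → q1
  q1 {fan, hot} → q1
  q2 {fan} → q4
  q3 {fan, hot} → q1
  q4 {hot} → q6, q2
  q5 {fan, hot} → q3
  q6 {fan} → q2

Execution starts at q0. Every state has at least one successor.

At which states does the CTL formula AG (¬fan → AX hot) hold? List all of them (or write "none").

States satisfying ¬fan → AX hot: {q0, q1, q2, q3, q5, q6}.
States satisfying AG (¬fan → AX hot): {q0, q1, q3, q5}.

{q0, q1, q3, q5}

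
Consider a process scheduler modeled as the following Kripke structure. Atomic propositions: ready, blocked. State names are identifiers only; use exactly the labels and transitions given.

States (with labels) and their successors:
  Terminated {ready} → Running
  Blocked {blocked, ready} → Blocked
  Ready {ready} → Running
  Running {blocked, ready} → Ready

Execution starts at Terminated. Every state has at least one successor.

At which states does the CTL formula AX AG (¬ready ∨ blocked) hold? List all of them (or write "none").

States satisfying AG (¬ready ∨ blocked): {Blocked}.
States satisfying AX AG (¬ready ∨ blocked): {Blocked}.

{Blocked}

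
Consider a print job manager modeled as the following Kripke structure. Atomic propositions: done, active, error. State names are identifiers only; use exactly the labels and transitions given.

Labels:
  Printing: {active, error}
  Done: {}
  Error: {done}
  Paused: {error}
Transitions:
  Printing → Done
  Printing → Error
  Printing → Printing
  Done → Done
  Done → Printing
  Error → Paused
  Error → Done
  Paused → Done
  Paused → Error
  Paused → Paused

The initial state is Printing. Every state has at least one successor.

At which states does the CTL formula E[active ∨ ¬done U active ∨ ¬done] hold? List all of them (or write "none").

{Printing, Done, Paused}

States satisfying active ∨ ¬done: {Printing, Done, Paused}.
States satisfying E[active ∨ ¬done U active ∨ ¬done]: {Printing, Done, Paused}.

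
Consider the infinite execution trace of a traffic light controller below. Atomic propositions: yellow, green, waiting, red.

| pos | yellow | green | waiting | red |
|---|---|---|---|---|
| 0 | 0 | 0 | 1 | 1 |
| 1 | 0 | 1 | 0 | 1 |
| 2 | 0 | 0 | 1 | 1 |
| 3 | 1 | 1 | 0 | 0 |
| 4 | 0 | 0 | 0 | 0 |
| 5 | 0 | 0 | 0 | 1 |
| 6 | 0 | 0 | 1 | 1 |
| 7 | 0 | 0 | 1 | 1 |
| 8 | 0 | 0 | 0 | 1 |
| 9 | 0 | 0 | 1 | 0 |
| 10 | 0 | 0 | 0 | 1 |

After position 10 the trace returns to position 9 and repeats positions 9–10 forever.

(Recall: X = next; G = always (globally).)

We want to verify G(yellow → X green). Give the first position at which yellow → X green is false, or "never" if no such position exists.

3

Check yellow → X green at each position in order: 0 ✓, 1 ✓, 2 ✓.
At position 3 the labels are {green, yellow} and the next position 4 has {}, so yellow → X green is false there. This is the first violation.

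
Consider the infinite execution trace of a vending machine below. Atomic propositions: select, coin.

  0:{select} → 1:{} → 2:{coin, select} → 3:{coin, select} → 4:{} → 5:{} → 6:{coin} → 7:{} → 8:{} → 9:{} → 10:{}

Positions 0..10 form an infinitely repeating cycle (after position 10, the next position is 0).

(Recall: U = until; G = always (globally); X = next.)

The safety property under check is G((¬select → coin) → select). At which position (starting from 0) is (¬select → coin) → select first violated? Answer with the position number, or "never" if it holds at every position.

6

Check (¬select → coin) → select at each position in order: 0 ✓, 1 ✓, 2 ✓, 3 ✓, 4 ✓, 5 ✓.
At position 6 the labels are {coin}, so (¬select → coin) → select is false there. This is the first violation.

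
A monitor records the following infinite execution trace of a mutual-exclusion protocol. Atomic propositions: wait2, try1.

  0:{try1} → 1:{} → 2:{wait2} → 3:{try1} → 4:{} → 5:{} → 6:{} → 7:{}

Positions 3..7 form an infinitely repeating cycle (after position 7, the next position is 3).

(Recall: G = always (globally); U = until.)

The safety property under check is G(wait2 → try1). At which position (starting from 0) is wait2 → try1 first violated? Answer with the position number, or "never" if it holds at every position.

2

Check wait2 → try1 at each position in order: 0 ✓, 1 ✓.
At position 2 the labels are {wait2}, so wait2 → try1 is false there. This is the first violation.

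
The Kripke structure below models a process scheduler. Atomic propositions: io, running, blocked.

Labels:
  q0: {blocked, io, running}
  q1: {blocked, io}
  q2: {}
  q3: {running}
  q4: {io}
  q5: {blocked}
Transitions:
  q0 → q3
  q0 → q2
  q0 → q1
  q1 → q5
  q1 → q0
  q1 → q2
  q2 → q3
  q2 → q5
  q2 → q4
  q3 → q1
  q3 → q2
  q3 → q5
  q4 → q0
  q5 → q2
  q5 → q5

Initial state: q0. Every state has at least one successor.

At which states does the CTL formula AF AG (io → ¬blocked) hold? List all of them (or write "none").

States satisfying AG (io → ¬blocked): ∅.
States satisfying AF AG (io → ¬blocked): ∅.

none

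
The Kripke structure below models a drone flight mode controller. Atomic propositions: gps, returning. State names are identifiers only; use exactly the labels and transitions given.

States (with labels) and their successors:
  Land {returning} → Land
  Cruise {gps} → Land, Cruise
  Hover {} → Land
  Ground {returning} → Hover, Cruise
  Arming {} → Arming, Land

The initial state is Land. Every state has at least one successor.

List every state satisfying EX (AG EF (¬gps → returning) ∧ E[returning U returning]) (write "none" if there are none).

{Land, Cruise, Hover, Arming}

States satisfying EX (AG EF (¬gps → returning) ∧ E[returning U returning]): {Land, Cruise, Hover, Arming}.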